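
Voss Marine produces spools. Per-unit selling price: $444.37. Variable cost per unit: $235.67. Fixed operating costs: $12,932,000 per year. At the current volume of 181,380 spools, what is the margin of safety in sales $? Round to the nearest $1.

Contribution margin per unit = $444.37 − $235.67 = $208.70. Break-even units = $12,932,000 ÷ $208.70 = 61,964.54; break-even revenue = 61,964.54 × $444.37 = $27,535,183.71.
Actual sales revenue = 181,380 × $444.37 = $80,599,830.60.
Margin of safety = $80,599,830.60 − $27,535,183.71 = $53,064,647.

$53,064,647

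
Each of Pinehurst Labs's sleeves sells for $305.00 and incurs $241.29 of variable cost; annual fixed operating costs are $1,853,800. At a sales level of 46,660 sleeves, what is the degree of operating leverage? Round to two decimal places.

2.66

At 46,660 units, contribution = 46,660 × $63.71 = $2,972,708.60.
EBIT = $2,972,708.60 − $1,853,800 = $1,118,908.60.
So DOL = total CM / EBIT = $2,972,708.60 / $1,118,908.60 = 2.6568.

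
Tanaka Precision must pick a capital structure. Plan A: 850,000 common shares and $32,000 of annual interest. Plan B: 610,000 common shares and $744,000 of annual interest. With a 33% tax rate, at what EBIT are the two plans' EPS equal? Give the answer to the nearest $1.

$2,553,667

Set EPS_A = EPS_B: (EBIT − $32,000)(1 − 0.33) ÷ 850,000 = (EBIT − $744,000)(1 − 0.33) ÷ 610,000.
The (1 − t) factor cancels: (EBIT − 32,000) × 610,000 = (EBIT − 744,000) × 850,000.
EBIT × (850,000 − 610,000) = 744,000 × 850,000 − 32,000 × 610,000 = 612,880,000,000, so EBIT = 612,880,000,000 ÷ 240,000 = 2,553,666.67.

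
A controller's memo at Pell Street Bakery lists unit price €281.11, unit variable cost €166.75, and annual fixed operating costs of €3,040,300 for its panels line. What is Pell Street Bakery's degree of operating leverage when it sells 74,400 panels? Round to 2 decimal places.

Contribution at this volume is 74,400 × €114.36 = €8,508,384.00.
Operating income = contribution − fixed costs = €8,508,384.00 − €3,040,300 = €5,468,084.00.
Degree of operating leverage = €8,508,384.00 / €5,468,084.00 = 1.5560.

1.56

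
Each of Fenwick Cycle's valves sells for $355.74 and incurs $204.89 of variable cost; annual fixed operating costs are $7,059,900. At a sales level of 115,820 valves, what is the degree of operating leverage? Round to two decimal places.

1.68

At 115,820 units, contribution = 115,820 × $150.85 = $17,471,447.00.
Subtracting fixed costs: EBIT = $17,471,447.00 − $7,059,900 = $10,411,547.00.
Degree of operating leverage = $17,471,447.00 / $10,411,547.00 = 1.6781.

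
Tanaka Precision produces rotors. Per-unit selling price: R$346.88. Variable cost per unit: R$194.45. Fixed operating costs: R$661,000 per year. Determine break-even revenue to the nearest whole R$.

Contribution margin per unit = R$346.88 − R$194.45 = R$152.43, a CM ratio of R$152.43 ÷ R$346.88 = 0.4394.
Break-even revenue = fixed costs × price ÷ CM = R$661,000 × R$346.88 ÷ R$152.43 = R$1,504,216.

R$1,504,216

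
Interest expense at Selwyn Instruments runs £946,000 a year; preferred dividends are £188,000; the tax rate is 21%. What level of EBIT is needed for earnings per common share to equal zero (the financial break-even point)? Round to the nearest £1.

Preferred dividends are paid after tax, so their pre-tax equivalent is £188,000 ÷ (1 − 0.21) = £237,974.68.
EPS = 0 when EBIT covers interest plus the pre-tax preferred burden: £946,000 + £237,974.68 = £1,183,974.68.

£1,183,975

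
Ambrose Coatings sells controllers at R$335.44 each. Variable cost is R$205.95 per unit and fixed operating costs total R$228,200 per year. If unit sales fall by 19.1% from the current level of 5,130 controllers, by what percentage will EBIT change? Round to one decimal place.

At 5,130 units, contribution = 5,130 × R$129.49 = R$664,283.70.
EBIT = R$664,283.70 − R$228,200 = R$436,083.70.
DOL = contribution ÷ EBIT = R$664,283.70 ÷ R$436,083.70 = 1.5233.
So EBIT moves 1.5233 × (-19.1%) = -29.1%.

-29.1%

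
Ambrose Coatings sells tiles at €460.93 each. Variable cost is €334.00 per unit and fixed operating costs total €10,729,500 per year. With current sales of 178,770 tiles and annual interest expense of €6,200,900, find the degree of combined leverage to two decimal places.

At 178,770 units, contribution = 178,770 × €126.93 = €22,691,276.10.
Operating income = contribution − fixed costs = €22,691,276.10 − €10,729,500 = €11,961,776.10. Interest = €6,200,900.00, so EBIT − I = €5,760,876.10.
Degree of total leverage = total CM / (EBIT − interest) = €22,691,276.10 / €5,760,876.10 = 3.9389.

3.94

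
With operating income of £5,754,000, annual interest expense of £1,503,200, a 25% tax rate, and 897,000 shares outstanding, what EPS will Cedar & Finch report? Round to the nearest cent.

£3.55

Interest = £1,503,200.00, so EBT = £5,754,000 − £1,503,200.00 = £4,250,800.00.
After tax at 25%: net income = £4,250,800.00 × 0.75 = £3,188,100.00.
Per share: £3,188,100.00 / 897,000 shares = £3.55.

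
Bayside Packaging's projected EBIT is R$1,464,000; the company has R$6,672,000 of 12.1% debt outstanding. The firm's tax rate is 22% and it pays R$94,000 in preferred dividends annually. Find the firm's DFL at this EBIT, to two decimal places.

Annual interest charges come to R$807,312.00.
Preferred dividends grossed up pre-tax: R$94,000 / (1 − 0.22) = R$120,512.82.
DFL = EBIT ÷ [EBIT − I − D_p/(1−t)] = R$1,464,000 ÷ [R$1,464,000 − R$807,312.00 − R$120,512.82] = R$1,464,000 ÷ R$536,175.18 = 2.7305.

2.73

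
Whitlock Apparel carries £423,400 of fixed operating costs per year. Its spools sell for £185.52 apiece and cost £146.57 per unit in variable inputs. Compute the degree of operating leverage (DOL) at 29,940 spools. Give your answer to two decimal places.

Contribution at this volume is 29,940 × £38.95 = £1,166,163.00.
Subtracting fixed costs: EBIT = £1,166,163.00 − £423,400 = £742,763.00.
So DOL = total CM / EBIT = £1,166,163.00 / £742,763.00 = 1.5700.

1.57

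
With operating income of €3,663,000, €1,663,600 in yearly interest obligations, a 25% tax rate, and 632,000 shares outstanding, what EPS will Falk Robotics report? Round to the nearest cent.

Pre-tax income = €3,663,000 − €1,663,600.00 = €1,999,400.00.
Net income = €1,999,400.00 × (1 − 0.25) = €1,499,550.00.
Per share: €1,499,550.00 / 632,000 shares = €2.37.

€2.37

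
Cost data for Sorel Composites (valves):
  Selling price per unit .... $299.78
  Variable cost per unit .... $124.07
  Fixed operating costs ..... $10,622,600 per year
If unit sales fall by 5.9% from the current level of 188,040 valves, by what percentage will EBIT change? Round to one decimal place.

Contribution at this volume is 188,040 × $175.71 = $33,040,508.40.
Operating income = contribution − fixed costs = $33,040,508.40 − $10,622,600 = $22,417,908.40.
DOL = contribution ÷ EBIT = $33,040,508.40 ÷ $22,417,908.40 = 1.4738.
So EBIT moves 1.4738 × (-5.9%) = -8.7%.

-8.7%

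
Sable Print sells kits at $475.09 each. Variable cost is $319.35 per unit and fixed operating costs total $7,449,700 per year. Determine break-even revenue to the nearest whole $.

$22,725,555

Contribution margin per unit = $475.09 − $319.35 = $155.74, a CM ratio of $155.74 ÷ $475.09 = 0.3278.
Break-even sales = FC ÷ CM ratio = $7,449,700 × $475.09 / $155.74 = $22,725,555.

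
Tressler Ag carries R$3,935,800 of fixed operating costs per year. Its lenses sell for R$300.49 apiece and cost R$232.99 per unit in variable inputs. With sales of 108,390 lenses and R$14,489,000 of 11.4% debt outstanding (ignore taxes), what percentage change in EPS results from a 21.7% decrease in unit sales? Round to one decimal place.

-91.8%

At 108,390 units, contribution = 108,390 × R$67.50 = R$7,316,325.00.
Operating income = contribution − fixed costs = R$7,316,325.00 − R$3,935,800 = R$3,380,525.00.
Interest = R$1,651,746.00, so EBIT − I = R$1,728,779.00.
DCL = total CM / (EBIT − I) = R$7,316,325.00 / R$1,728,779.00 = 4.2321.
%ΔEPS = DCL × %ΔSales = 4.2321 × -21.7% = -91.8%.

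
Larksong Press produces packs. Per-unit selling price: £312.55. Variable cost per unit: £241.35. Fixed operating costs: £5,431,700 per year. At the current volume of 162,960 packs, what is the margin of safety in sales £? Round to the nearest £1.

£27,089,358

Contribution margin per unit = £312.55 − £241.35 = £71.20. Break-even units = £5,431,700 ÷ £71.20 = 76,287.92; break-even revenue = 76,287.92 × £312.55 = £23,843,789.82.
Actual sales revenue = 162,960 × £312.55 = £50,933,148.00.
Margin of safety = £50,933,148.00 − £23,843,789.82 = £27,089,358.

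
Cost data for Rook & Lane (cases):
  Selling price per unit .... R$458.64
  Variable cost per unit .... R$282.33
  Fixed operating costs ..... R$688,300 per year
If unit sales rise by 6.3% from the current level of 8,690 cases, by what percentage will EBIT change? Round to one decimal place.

Contribution at this volume is 8,690 × R$176.31 = R$1,532,133.90.
Operating income = contribution − fixed costs = R$1,532,133.90 − R$688,300 = R$843,833.90.
Degree of operating leverage = R$1,532,133.90 / R$843,833.90 = 1.8157.
%ΔEBIT = DOL × %ΔSales = 1.8157 × +6.3% = +11.4%.

+11.4%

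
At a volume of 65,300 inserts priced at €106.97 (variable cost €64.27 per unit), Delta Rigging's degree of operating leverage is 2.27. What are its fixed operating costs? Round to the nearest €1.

Contribution at this volume is 65,300 × €42.70 = €2,788,310.00.
Since DOL = CM ÷ EBIT, EBIT = €2,788,310.00 ÷ 2.27 = €1,228,330.40.
And FC = contribution − EBIT = €2,788,310.00 − €1,228,330.40 = €1,559,980.

€1,559,980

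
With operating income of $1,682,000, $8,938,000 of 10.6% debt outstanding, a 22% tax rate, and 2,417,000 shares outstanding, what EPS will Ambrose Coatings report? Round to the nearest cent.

Pre-tax income = $1,682,000 − $947,428.00 = $734,572.00.
Net income = $734,572.00 × (1 − 0.22) = $572,966.16.
Per share: $572,966.16 / 2,417,000 shares = $0.24.

$0.24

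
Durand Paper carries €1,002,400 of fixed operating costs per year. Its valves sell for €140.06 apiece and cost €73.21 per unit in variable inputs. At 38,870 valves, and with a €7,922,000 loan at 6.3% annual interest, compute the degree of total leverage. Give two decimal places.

Total contribution margin = 38,870 × €66.85 = €2,598,459.50.
EBIT = €2,598,459.50 − €1,002,400 = €1,596,059.50. Interest = €499,086.00, so EBIT − I = €1,096,973.50.
Degree of total leverage = total CM / (EBIT − interest) = €2,598,459.50 / €1,096,973.50 = 2.3688.

2.37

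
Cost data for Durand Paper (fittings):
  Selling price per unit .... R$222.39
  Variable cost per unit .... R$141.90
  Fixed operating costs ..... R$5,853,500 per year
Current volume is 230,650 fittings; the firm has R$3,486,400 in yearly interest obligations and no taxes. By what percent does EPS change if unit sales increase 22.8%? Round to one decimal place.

Contribution at this volume is 230,650 × R$80.49 = R$18,565,018.50.
Subtracting fixed costs: EBIT = R$18,565,018.50 − R$5,853,500 = R$12,711,518.50.
After interest of R$3,486,400.00, pre-tax earnings = R$9,225,118.50.
DCL = total CM / (EBIT − I) = R$18,565,018.50 / R$9,225,118.50 = 2.0124.
EPS therefore changes by 2.0124 × (+22.8%) = +45.9%.

+45.9%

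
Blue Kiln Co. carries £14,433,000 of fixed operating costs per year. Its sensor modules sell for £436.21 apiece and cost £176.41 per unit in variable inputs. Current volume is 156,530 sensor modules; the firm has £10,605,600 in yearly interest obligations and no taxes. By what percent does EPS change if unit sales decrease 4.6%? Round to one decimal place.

-12.0%

Total contribution margin = 156,530 × £259.80 = £40,666,494.00.
Operating income = contribution − fixed costs = £40,666,494.00 − £14,433,000 = £26,233,494.00.
After interest of £10,605,600.00, pre-tax earnings = £15,627,894.00.
Degree of combined leverage = contribution ÷ (EBIT − I) = £40,666,494.00 ÷ £15,627,894.00 = 2.6022.
EPS therefore changes by 2.6022 × (-4.6%) = -12.0%.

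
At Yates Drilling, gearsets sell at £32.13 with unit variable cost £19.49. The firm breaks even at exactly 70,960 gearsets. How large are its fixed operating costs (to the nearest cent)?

£896,934.40

Contribution margin per unit = £32.13 − £19.49 = £12.64.
Fixed costs = break-even units × CM = 70,960 × £12.64 = £896,934.40.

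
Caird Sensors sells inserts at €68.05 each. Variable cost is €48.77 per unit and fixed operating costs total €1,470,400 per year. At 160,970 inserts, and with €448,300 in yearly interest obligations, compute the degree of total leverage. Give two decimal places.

Contribution at this volume is 160,970 × €19.28 = €3,103,501.60.
EBIT = €3,103,501.60 − €1,470,400 = €1,633,101.60. Interest = €448,300.00, so EBIT − I = €1,184,801.60.
Degree of total leverage = total CM / (EBIT − interest) = €3,103,501.60 / €1,184,801.60 = 2.6194.

2.62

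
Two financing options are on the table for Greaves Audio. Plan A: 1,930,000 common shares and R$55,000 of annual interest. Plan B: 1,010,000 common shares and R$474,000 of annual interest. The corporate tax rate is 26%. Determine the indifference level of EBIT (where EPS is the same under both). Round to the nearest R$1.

R$933,989

At indifference, (EBIT − 55,000)(1 − t)/1,930,000 = (EBIT − 474,000)(1 − t)/1,010,000.
The (1 − t) factor cancels: (EBIT − 55,000) × 1,010,000 = (EBIT − 474,000) × 1,930,000.
EBIT × (1,930,000 − 1,010,000) = 474,000 × 1,930,000 − 55,000 × 1,010,000 = 859,270,000,000, so EBIT = 859,270,000,000 ÷ 920,000 = 933,989.13.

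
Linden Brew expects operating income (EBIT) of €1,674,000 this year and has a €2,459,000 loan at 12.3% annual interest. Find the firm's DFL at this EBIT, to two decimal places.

1.22

Interest = €302,457.00.
DFL = EBIT ÷ (EBIT − I) = €1,674,000 ÷ (€1,674,000 − €302,457.00) = €1,674,000 ÷ €1,371,543.00 = 1.2205.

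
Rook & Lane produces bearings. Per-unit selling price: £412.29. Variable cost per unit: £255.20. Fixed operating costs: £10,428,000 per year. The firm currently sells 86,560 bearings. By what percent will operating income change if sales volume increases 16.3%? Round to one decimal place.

Total contribution margin = 86,560 × £157.09 = £13,597,710.40.
EBIT = £13,597,710.40 − £10,428,000 = £3,169,710.40.
So DOL = total CM / EBIT = £13,597,710.40 / £3,169,710.40 = 4.2899.
So EBIT moves 4.2899 × (+16.3%) = +69.9%.

+69.9%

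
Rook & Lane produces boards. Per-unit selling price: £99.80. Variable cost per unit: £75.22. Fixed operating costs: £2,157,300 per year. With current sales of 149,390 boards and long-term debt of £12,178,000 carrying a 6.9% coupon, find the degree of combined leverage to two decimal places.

Contribution at this volume is 149,390 × £24.58 = £3,672,006.20.
Operating income = contribution − fixed costs = £3,672,006.20 − £2,157,300 = £1,514,706.20. Interest = £840,282.00, so EBIT − I = £674,424.20.
Degree of total leverage = total CM / (EBIT − interest) = £3,672,006.20 / £674,424.20 = 5.4447.

5.44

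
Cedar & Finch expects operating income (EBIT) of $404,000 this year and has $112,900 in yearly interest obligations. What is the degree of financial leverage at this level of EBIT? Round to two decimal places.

1.39

Interest = $112,900.00.
Degree of financial leverage = EBIT / (EBIT − interest) = $404,000 / $291,100.00 = 1.3878.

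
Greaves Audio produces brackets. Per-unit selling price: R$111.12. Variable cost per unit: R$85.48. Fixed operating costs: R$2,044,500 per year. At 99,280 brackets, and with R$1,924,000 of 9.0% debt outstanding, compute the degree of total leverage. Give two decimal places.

7.76

At 99,280 units, contribution = 99,280 × R$25.64 = R$2,545,539.20.
Subtracting fixed costs: EBIT = R$2,545,539.20 − R$2,044,500 = R$501,039.20. Interest = R$173,160.00.
DOL = R$2,545,539.20 ÷ R$501,039.20 = 5.0805; DFL = R$501,039.20 ÷ R$327,879.20 = 1.5281.
DCL = DOL × DFL = 5.0805 × 1.5281 = 7.7635.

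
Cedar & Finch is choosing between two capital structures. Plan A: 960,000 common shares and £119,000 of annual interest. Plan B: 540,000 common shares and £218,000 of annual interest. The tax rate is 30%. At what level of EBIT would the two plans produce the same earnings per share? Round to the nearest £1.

Set EPS_A = EPS_B: (EBIT − £119,000)(1 − 0.30) ÷ 960,000 = (EBIT − £218,000)(1 − 0.30) ÷ 540,000.
Cancelling (1 − t) and cross-multiplying: 540,000·(EBIT − 119,000) = 960,000·(EBIT − 218,000).
EBIT × (960,000 − 540,000) = 218,000 × 960,000 − 119,000 × 540,000 = 145,020,000,000, so EBIT = 145,020,000,000 ÷ 420,000 = 345,285.71.

£345,286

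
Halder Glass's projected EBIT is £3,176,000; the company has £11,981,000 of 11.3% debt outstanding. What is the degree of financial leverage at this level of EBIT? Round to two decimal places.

Annual interest charges come to £1,353,853.00.
DFL = EBIT ÷ (EBIT − I) = £3,176,000 ÷ (£3,176,000 − £1,353,853.00) = £3,176,000 ÷ £1,822,147.00 = 1.7430.

1.74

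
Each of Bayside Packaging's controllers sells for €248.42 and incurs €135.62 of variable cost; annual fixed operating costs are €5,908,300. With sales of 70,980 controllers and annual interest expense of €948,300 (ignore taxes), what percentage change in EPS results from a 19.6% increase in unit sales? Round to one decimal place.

Contribution at this volume is 70,980 × €112.80 = €8,006,544.00.
Operating income = contribution − fixed costs = €8,006,544.00 − €5,908,300 = €2,098,244.00.
After interest of €948,300.00, pre-tax earnings = €1,149,944.00.
Degree of combined leverage = contribution ÷ (EBIT − I) = €8,006,544.00 ÷ €1,149,944.00 = 6.9626.
%ΔEPS = DCL × %ΔSales = 6.9626 × +19.6% = +136.5%.

+136.5%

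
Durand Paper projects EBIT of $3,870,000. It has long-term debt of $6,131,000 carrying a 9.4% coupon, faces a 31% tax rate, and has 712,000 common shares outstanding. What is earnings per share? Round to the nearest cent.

Pre-tax income = $3,870,000 − $576,314.00 = $3,293,686.00.
After tax at 31%: net income = $3,293,686.00 × 0.69 = $2,272,643.34.
EPS = $2,272,643.34 ÷ 712,000 = $3.19.

$3.19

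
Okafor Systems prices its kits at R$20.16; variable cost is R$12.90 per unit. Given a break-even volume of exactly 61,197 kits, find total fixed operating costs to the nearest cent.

Unit CM = price − variable cost = R$20.16 − R$12.90 = R$7.26.
Since BE = FC / CM, FC = 61,197 × R$7.26 = R$444,290.22.

R$444,290.22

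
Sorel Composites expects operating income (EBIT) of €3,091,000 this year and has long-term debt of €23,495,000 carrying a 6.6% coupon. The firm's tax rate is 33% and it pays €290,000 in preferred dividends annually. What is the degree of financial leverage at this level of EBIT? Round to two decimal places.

2.79

Annual interest charges come to €1,550,670.00.
Preferred dividends grossed up pre-tax: €290,000 / (1 − 0.33) = €432,835.82.
DFL = EBIT ÷ [EBIT − I − D_p/(1−t)] = €3,091,000 ÷ [€3,091,000 − €1,550,670.00 − €432,835.82] = €3,091,000 ÷ €1,107,494.18 = 2.7910.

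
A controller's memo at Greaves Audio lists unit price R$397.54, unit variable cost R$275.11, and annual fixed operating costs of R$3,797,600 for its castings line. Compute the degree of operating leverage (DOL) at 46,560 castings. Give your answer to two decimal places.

Total contribution margin = 46,560 × R$122.43 = R$5,700,340.80.
Subtracting fixed costs: EBIT = R$5,700,340.80 − R$3,797,600 = R$1,902,740.80.
So DOL = total CM / EBIT = R$5,700,340.80 / R$1,902,740.80 = 2.9959.

3.00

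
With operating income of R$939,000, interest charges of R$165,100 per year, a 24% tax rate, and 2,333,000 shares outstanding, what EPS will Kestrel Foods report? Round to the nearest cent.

R$0.25

Interest = R$165,100.00, so EBT = R$939,000 − R$165,100.00 = R$773,900.00.
Net income = R$773,900.00 × (1 − 0.24) = R$588,164.00.
Per share: R$588,164.00 / 2,333,000 shares = R$0.25.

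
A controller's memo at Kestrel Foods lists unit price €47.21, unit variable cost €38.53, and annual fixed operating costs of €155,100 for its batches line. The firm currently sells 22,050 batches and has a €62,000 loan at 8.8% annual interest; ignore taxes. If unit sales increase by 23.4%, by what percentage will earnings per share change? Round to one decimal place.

Total contribution margin = 22,050 × €8.68 = €191,394.00.
Subtracting fixed costs: EBIT = €191,394.00 − €155,100 = €36,294.00.
After interest of €5,456.00, pre-tax earnings = €30,838.00.
DCL = total CM / (EBIT − I) = €191,394.00 / €30,838.00 = 6.2064.
%ΔEPS = DCL × %ΔSales = 6.2064 × +23.4% = +145.2%.

+145.2%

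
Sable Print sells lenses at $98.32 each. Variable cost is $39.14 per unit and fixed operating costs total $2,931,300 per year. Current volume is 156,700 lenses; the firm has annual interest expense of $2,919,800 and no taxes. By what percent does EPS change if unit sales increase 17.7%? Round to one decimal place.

+48.0%

Total contribution margin = 156,700 × $59.18 = $9,273,506.00.
EBIT = $9,273,506.00 − $2,931,300 = $6,342,206.00.
After interest of $2,919,800.00, pre-tax earnings = $3,422,406.00.
Degree of combined leverage = contribution ÷ (EBIT − I) = $9,273,506.00 ÷ $3,422,406.00 = 2.7096.
EPS therefore changes by 2.7096 × (+17.7%) = +48.0%.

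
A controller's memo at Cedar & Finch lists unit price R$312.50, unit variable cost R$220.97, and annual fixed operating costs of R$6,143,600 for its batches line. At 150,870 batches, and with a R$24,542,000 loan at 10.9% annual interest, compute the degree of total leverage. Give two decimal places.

2.77

At 150,870 units, contribution = 150,870 × R$91.53 = R$13,809,131.10.
EBIT = R$13,809,131.10 − R$6,143,600 = R$7,665,531.10. Interest = R$2,675,078.00, so EBIT − I = R$4,990,453.10.
DCL = contribution ÷ (EBIT − I) = R$13,809,131.10 ÷ R$4,990,453.10 = 2.7671.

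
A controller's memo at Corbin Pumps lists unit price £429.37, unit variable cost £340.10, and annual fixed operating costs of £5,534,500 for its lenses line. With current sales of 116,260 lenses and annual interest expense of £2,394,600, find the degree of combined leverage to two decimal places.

At 116,260 units, contribution = 116,260 × £89.27 = £10,378,530.20.
EBIT = £10,378,530.20 − £5,534,500 = £4,844,030.20. Interest = £2,394,600.00, so EBIT − I = £2,449,430.20.
Degree of total leverage = total CM / (EBIT − interest) = £10,378,530.20 / £2,449,430.20 = 4.2371.

4.24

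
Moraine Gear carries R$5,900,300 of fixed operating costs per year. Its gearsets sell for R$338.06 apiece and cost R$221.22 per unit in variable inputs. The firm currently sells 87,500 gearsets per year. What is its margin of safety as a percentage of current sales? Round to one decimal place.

42.3%

Unit CM = price − variable cost = R$338.06 − R$221.22 = R$116.84. Break-even units = R$5,900,300 ÷ R$116.84 = 50,498.97; break-even revenue = 50,498.97 × R$338.06 = R$17,071,682.80.
Current sales = 87,500 × R$338.06 = R$29,580,250.00.
Margin of safety = (R$29,580,250.00 − R$17,071,682.80) ÷ R$29,580,250.00 = 42.3%.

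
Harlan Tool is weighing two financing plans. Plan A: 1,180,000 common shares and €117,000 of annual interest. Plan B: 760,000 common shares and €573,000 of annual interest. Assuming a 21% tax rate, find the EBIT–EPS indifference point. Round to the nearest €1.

€1,398,143

At indifference, (EBIT − 117,000)(1 − t)/1,180,000 = (EBIT − 573,000)(1 − t)/760,000.
The (1 − t) factor cancels: (EBIT − 117,000) × 760,000 = (EBIT − 573,000) × 1,180,000.
Solving, EBIT = (573,000·1,180,000 − 117,000·760,000) / (1,180,000 − 760,000) = 587,220,000,000 / 420,000 = 1,398,142.86.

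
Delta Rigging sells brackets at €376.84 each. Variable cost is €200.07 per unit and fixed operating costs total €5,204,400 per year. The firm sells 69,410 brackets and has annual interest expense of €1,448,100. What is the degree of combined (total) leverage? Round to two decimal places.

2.18

Contribution at this volume is 69,410 × €176.77 = €12,269,605.70.
Subtracting fixed costs: EBIT = €12,269,605.70 − €5,204,400 = €7,065,205.70. Interest = €1,448,100.00.
DOL = €12,269,605.70 ÷ €7,065,205.70 = 1.7366; DFL = €7,065,205.70 ÷ €5,617,105.70 = 1.2578.
DCL = DOL × DFL = 1.7366 × 1.2578 = 2.1843.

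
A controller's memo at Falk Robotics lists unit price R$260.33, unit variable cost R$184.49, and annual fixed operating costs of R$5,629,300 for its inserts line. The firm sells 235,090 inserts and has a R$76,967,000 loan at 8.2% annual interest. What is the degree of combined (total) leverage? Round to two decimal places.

At 235,090 units, contribution = 235,090 × R$75.84 = R$17,829,225.60.
EBIT = R$17,829,225.60 − R$5,629,300 = R$12,199,925.60. Interest = R$6,311,294.00, so EBIT − I = R$5,888,631.60.
DCL = contribution ÷ (EBIT − I) = R$17,829,225.60 ÷ R$5,888,631.60 = 3.0277.

3.03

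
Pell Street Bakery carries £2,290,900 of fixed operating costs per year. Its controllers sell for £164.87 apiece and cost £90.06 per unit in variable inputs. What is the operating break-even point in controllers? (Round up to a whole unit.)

Unit CM = price − variable cost = £164.87 − £90.06 = £74.81.
Break-even volume = fixed costs ÷ CM per unit = £2,290,900 ÷ £74.81 = 30,622.91, so 30,623 controllers.

30,623 controllers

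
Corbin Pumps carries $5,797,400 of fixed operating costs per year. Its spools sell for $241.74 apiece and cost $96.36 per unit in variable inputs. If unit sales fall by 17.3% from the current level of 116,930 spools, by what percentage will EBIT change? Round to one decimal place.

-26.3%

At 116,930 units, contribution = 116,930 × $145.38 = $16,999,283.40.
Operating income = contribution − fixed costs = $16,999,283.40 − $5,797,400 = $11,201,883.40.
DOL = contribution ÷ EBIT = $16,999,283.40 ÷ $11,201,883.40 = 1.5175.
Operating income changes by 1.5175 × -17.3% = -26.3%.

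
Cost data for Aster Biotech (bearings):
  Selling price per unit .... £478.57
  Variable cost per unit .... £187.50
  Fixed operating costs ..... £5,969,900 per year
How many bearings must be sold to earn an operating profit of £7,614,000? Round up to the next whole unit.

46,669 bearings

Each unit contributes £478.57 − £187.50 = £291.07.
Required volume = (fixed costs + target profit) ÷ CM = (£5,969,900 + £7,614,000) ÷ £291.07 = 46,668.84, so 46,669 bearings.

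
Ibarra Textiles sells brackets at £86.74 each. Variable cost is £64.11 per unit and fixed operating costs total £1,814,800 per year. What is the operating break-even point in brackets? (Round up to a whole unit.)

Contribution margin per unit = £86.74 − £64.11 = £22.63.
Units to break even: £1,814,800 ÷ £22.63 = 80,194.43, rounded up to 80,195.

80,195 brackets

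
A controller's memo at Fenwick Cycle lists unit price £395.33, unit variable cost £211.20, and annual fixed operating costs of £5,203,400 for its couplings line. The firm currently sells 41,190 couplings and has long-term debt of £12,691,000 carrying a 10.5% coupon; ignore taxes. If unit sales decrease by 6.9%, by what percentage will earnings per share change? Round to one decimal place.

-49.9%

At 41,190 units, contribution = 41,190 × £184.13 = £7,584,314.70.
Subtracting fixed costs: EBIT = £7,584,314.70 − £5,203,400 = £2,380,914.70.
Interest = £1,332,555.00, so EBIT − I = £1,048,359.70.
DCL = total CM / (EBIT − I) = £7,584,314.70 / £1,048,359.70 = 7.2345.
EPS therefore changes by 7.2345 × (-6.9%) = -49.9%.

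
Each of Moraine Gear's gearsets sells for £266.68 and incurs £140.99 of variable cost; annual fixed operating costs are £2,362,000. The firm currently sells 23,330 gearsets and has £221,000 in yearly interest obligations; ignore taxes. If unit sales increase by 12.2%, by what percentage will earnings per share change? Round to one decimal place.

Contribution at this volume is 23,330 × £125.69 = £2,932,347.70.
Subtracting fixed costs: EBIT = £2,932,347.70 − £2,362,000 = £570,347.70.
After interest of £221,000.00, pre-tax earnings = £349,347.70.
DCL = total CM / (EBIT − I) = £2,932,347.70 / £349,347.70 = 8.3938.
%ΔEPS = DCL × %ΔSales = 8.3938 × +12.2% = +102.4%.

+102.4%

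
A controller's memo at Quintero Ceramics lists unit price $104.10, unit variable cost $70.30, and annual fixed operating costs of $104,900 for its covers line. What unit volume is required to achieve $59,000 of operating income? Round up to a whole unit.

4,850 covers

Each unit contributes $104.10 − $70.30 = $33.80.
Units = (FC + target) / CM = ($104,900 + $59,000) / $33.80 = 4,849.11, so 4,850 covers.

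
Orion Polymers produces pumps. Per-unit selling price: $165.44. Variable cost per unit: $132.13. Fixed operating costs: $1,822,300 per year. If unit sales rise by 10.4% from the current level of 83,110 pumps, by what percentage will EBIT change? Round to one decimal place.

Total contribution margin = 83,110 × $33.31 = $2,768,394.10.
Operating income = contribution − fixed costs = $2,768,394.10 − $1,822,300 = $946,094.10.
So DOL = total CM / EBIT = $2,768,394.10 / $946,094.10 = 2.9261.
So EBIT moves 2.9261 × (+10.4%) = +30.4%.

+30.4%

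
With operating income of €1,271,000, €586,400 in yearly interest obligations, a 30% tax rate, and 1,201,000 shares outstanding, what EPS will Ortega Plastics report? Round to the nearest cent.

Interest = €586,400.00, so EBT = €1,271,000 − €586,400.00 = €684,600.00.
Net income = €684,600.00 × (1 − 0.30) = €479,220.00.
Per share: €479,220.00 / 1,201,000 shares = €0.40.

€0.40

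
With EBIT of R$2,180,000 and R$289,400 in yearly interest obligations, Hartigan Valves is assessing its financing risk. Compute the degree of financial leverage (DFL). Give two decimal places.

1.15

Annual interest charges come to R$289,400.00.
Degree of financial leverage = EBIT / (EBIT − interest) = R$2,180,000 / R$1,890,600.00 = 1.1531.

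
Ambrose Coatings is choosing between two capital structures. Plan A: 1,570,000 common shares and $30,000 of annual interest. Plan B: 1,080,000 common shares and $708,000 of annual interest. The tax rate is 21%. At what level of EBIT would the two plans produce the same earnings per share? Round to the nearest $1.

At indifference, (EBIT − 30,000)(1 − t)/1,570,000 = (EBIT − 708,000)(1 − t)/1,080,000.
Cancelling (1 − t) and cross-multiplying: 1,080,000·(EBIT − 30,000) = 1,570,000·(EBIT − 708,000).
EBIT × (1,570,000 − 1,080,000) = 708,000 × 1,570,000 − 30,000 × 1,080,000 = 1,079,160,000,000, so EBIT = 1,079,160,000,000 ÷ 490,000 = 2,202,367.35.

$2,202,367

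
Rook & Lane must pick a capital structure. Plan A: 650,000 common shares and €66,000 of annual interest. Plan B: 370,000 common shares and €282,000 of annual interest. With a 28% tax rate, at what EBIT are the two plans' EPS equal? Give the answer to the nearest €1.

At indifference, (EBIT − 66,000)(1 − t)/650,000 = (EBIT − 282,000)(1 − t)/370,000.
The (1 − t) factor cancels: (EBIT − 66,000) × 370,000 = (EBIT − 282,000) × 650,000.
EBIT × (650,000 − 370,000) = 282,000 × 650,000 − 66,000 × 370,000 = 158,880,000,000, so EBIT = 158,880,000,000 ÷ 280,000 = 567,428.57.

€567,429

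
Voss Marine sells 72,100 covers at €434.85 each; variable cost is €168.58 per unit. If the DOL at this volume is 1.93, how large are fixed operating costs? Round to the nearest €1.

€9,250,882

At 72,100 units, contribution = 72,100 × €266.27 = €19,198,067.00.
DOL = contribution / EBIT, so EBIT = €19,198,067.00 / 1.93 = €9,947,184.97.
Fixed costs = CM − EBIT = €19,198,067.00 − €9,947,184.97 = €9,250,882.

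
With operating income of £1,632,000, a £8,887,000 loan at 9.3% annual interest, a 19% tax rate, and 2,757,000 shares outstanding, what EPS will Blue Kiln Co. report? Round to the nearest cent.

Pre-tax income = £1,632,000 − £826,491.00 = £805,509.00.
After tax at 19%: net income = £805,509.00 × 0.81 = £652,462.29.
Per share: £652,462.29 / 2,757,000 shares = £0.24.

£0.24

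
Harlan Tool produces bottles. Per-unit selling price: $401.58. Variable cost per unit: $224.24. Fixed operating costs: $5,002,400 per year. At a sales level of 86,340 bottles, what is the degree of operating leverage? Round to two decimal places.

1.49

Total contribution margin = 86,340 × $177.34 = $15,311,535.60.
Operating income = contribution − fixed costs = $15,311,535.60 − $5,002,400 = $10,309,135.60.
Degree of operating leverage = $15,311,535.60 / $10,309,135.60 = 1.4852.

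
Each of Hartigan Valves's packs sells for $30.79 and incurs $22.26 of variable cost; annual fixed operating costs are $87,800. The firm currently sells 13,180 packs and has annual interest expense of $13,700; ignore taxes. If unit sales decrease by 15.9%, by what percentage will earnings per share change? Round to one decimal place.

At 13,180 units, contribution = 13,180 × $8.53 = $112,425.40.
EBIT = $112,425.40 − $87,800 = $24,625.40.
Interest = $13,700.00, so EBIT − I = $10,925.40.
Degree of combined leverage = contribution ÷ (EBIT − I) = $112,425.40 ÷ $10,925.40 = 10.2903.
EPS therefore changes by 10.2903 × (-15.9%) = -163.6%.

-163.6%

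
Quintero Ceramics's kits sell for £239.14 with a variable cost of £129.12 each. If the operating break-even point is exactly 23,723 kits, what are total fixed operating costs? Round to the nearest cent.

Unit CM = price − variable cost = £239.14 − £129.12 = £110.02.
Since BE = FC / CM, FC = 23,723 × £110.02 = £2,610,004.46.

£2,610,004.46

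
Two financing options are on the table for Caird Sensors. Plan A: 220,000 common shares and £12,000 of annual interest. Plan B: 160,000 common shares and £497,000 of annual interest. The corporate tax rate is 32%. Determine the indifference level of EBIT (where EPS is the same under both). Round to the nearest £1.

Set EPS_A = EPS_B: (EBIT − £12,000)(1 − 0.32) ÷ 220,000 = (EBIT − £497,000)(1 − 0.32) ÷ 160,000.
Cancelling (1 − t) and cross-multiplying: 160,000·(EBIT − 12,000) = 220,000·(EBIT − 497,000).
Solving, EBIT = (497,000·220,000 − 12,000·160,000) / (220,000 − 160,000) = 107,420,000,000 / 60,000 = 1,790,333.33.

£1,790,333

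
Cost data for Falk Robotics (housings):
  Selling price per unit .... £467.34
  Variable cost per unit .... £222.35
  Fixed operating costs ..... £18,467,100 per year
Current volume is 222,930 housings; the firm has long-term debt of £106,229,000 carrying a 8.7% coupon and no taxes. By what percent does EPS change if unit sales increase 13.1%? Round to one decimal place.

Contribution at this volume is 222,930 × £244.99 = £54,615,620.70.
Operating income = contribution − fixed costs = £54,615,620.70 − £18,467,100 = £36,148,520.70.
After interest of £9,241,923.00, pre-tax earnings = £26,906,597.70.
Degree of combined leverage = contribution ÷ (EBIT − I) = £54,615,620.70 ÷ £26,906,597.70 = 2.0298.
EPS therefore changes by 2.0298 × (+13.1%) = +26.6%.

+26.6%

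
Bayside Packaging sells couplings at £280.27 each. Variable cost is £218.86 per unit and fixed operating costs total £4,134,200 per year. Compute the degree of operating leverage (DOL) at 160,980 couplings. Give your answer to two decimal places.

Total contribution margin = 160,980 × £61.41 = £9,885,781.80.
Subtracting fixed costs: EBIT = £9,885,781.80 − £4,134,200 = £5,751,581.80.
DOL = contribution ÷ EBIT = £9,885,781.80 ÷ £5,751,581.80 = 1.7188.

1.72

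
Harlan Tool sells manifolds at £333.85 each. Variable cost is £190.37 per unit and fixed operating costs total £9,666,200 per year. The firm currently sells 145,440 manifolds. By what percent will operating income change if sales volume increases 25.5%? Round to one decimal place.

At 145,440 units, contribution = 145,440 × £143.48 = £20,867,731.20.
Subtracting fixed costs: EBIT = £20,867,731.20 − £9,666,200 = £11,201,531.20.
So DOL = total CM / EBIT = £20,867,731.20 / £11,201,531.20 = 1.8629.
Operating income changes by 1.8629 × +25.5% = +47.5%.

+47.5%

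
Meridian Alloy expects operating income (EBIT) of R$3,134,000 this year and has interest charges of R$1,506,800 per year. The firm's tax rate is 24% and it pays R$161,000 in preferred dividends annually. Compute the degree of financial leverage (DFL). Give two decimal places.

Annual interest charges come to R$1,506,800.00.
Preferred dividends grossed up pre-tax: R$161,000 / (1 − 0.24) = R$211,842.11.
DFL = EBIT ÷ [EBIT − I − D_p/(1−t)] = R$3,134,000 ÷ [R$3,134,000 − R$1,506,800.00 − R$211,842.11] = R$3,134,000 ÷ R$1,415,357.89 = 2.2143.

2.21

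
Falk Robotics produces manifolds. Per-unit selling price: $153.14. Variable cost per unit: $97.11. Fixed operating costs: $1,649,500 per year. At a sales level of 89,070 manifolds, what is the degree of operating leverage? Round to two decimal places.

1.49

Contribution at this volume is 89,070 × $56.03 = $4,990,592.10.
Subtracting fixed costs: EBIT = $4,990,592.10 − $1,649,500 = $3,341,092.10.
Degree of operating leverage = $4,990,592.10 / $3,341,092.10 = 1.4937.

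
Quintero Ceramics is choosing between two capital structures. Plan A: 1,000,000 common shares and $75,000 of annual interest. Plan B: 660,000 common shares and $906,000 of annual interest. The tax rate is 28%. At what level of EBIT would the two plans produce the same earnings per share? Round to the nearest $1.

$2,519,118

At indifference, (EBIT − 75,000)(1 − t)/1,000,000 = (EBIT − 906,000)(1 − t)/660,000.
The (1 − t) factor cancels: (EBIT − 75,000) × 660,000 = (EBIT − 906,000) × 1,000,000.
EBIT × (1,000,000 − 660,000) = 906,000 × 1,000,000 − 75,000 × 660,000 = 856,500,000,000, so EBIT = 856,500,000,000 ÷ 340,000 = 2,519,117.65.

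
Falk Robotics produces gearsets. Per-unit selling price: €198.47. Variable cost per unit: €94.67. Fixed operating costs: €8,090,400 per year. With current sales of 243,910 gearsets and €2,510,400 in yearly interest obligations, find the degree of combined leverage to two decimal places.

Total contribution margin = 243,910 × €103.80 = €25,317,858.00.
Operating income = contribution − fixed costs = €25,317,858.00 − €8,090,400 = €17,227,458.00. Interest = €2,510,400.00.
DOL = €25,317,858.00 ÷ €17,227,458.00 = 1.4696; DFL = €17,227,458.00 ÷ €14,717,058.00 = 1.1706.
Combined leverage = 1.4696 × 1.1706 = 1.7203.

1.72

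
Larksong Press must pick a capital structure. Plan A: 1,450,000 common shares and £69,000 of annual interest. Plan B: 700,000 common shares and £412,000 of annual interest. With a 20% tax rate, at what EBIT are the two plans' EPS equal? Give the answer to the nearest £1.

£732,133

Set EPS_A = EPS_B: (EBIT − £69,000)(1 − 0.20) ÷ 1,450,000 = (EBIT − £412,000)(1 − 0.20) ÷ 700,000.
Cancelling (1 − t) and cross-multiplying: 700,000·(EBIT − 69,000) = 1,450,000·(EBIT − 412,000).
EBIT × (1,450,000 − 700,000) = 412,000 × 1,450,000 − 69,000 × 700,000 = 549,100,000,000, so EBIT = 549,100,000,000 ÷ 750,000 = 732,133.33.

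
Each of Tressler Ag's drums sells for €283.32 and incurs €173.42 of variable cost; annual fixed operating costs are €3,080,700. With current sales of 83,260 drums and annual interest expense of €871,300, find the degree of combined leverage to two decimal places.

1.76

At 83,260 units, contribution = 83,260 × €109.90 = €9,150,274.00.
Operating income = contribution − fixed costs = €9,150,274.00 − €3,080,700 = €6,069,574.00. Interest = €871,300.00, so EBIT − I = €5,198,274.00.
Degree of total leverage = total CM / (EBIT − interest) = €9,150,274.00 / €5,198,274.00 = 1.7603.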